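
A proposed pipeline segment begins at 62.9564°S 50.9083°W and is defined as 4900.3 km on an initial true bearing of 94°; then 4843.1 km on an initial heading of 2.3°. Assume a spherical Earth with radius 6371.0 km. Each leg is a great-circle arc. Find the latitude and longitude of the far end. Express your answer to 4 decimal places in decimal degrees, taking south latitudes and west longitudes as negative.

latitude 2.0789°, longitude 18.4550°

Apply the spherical direct solution leg by leg, carrying full precision between legs.
Leg 1: from (-62.9564°, -50.9083°), δ = 4900.3/6371 = 0.769157 rad, θ = 94° → φ = -41.4523°, λ = 16.8693°.
Leg 2: from (-41.4523°, 16.8693°), δ = 4843.1/6371 = 0.760179 rad, θ = 2.3° → φ = 2.0789°, λ = 18.4550°.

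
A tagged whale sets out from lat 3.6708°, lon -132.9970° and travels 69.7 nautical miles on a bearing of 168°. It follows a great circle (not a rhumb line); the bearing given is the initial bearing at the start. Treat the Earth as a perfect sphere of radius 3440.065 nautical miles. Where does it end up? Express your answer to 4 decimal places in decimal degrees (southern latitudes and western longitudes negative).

Central angle δ = d/R = 0.020261 rad.
With φ₁ = 3.6708° = 0.064068 rad and θ = 168° = 2.932153 rad:
sin φ₂ = sin φ₁ cos δ + cos φ₁ sin δ cos θ = (0.064024)(0.999795) + (0.997948)(0.020260)(-0.978148) = 0.044234
φ₂ = asin(0.044234) = 0.044249 rad = 2.5353°.
Δλ = atan2( sin θ sin δ cos φ₁ , cos δ − sin φ₁ sin φ₂ ) = atan2(0.004204, 0.996963) = 0.004216 rad = 0.2416°.
λ₂ = -132.9970° + 0.2416° = -132.7554°.

latitude 2.5353°, longitude -132.7554°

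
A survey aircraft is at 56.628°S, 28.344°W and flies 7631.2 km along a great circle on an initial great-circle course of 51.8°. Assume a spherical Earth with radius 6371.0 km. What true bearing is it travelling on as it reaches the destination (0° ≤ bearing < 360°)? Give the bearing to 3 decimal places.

Angular distance δ = d/R = 7631.2 / 6371 = 1.197803 rad.
Converting: φ₁ = -0.988345 rad, θ = 0.904081 rad.
Applying the spherical law of cosines for sides, sin φ₂ = sin φ₁ cos δ + cos φ₁ sin δ cos θ = 0.012459, so φ₂ = 0.714°.
Then Δλ = atan2(0.402555, 0.374810) = 0.821075 rad, from sin θ sin δ cos φ₁ over cos δ − sin φ₁ sin φ₂.
λ₂ = -28.344° + 47.044° = 18.700°.
The forward bearing on arrival equals the back-azimuth from the destination plus 180°.
Back-azimuth from P₂ (0.714°, 18.700°) to P₁ (-56.628°, -28.344°), with Δλ' = λ₁ − λ₂ = -47.044°: atan2( sin Δλ' cos φ₁ , cos φ₂ sin φ₁ − sin φ₂ cos φ₁ cos Δλ' ) = 205.614°.
Final bearing = (205.614° + 180°) mod 360° = 25.614°.

final bearing 25.614°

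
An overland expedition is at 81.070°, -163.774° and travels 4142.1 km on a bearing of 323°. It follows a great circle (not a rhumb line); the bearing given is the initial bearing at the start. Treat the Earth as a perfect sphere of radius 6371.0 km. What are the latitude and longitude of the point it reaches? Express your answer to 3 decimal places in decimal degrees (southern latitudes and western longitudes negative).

The arc subtends δ = 4142.1/6371 = 0.650149 rad at the centre.
Start latitude φ₁ = 1.414938 rad; initial bearing θ = 5.637413 rad.
Destination latitude: φ₂ = arcsin( sin φ₁ cos δ + cos φ₁ sin δ cos θ ) = arcsin(0.861385) = 59.472°.
Δλ = atan2( sin θ sin δ cos φ₁ , cos δ − sin φ₁ sin φ₂ ) = atan2(-0.056547, -0.054950) = -2.341879 rad = -134.180°.
λ₂ = -163.774° + -134.180° = -297.954°, normalized to (−180°, 180°] → 62.046°.

latitude 59.472°, longitude 62.046°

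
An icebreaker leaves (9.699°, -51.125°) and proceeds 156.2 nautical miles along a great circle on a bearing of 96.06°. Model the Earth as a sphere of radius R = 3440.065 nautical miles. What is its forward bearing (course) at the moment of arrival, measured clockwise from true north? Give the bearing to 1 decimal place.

final bearing 96.5°

The arc subtends δ = 156.2/3440.065 = 0.045406 rad at the centre.
Start latitude φ₁ = 0.169279 rad; initial bearing θ = 1.676563 rad.
Applying the spherical law of cosines for sides, sin φ₂ = sin φ₁ cos δ + cos φ₁ sin δ cos θ = 0.163575, so φ₂ = 9.414°.
Then Δλ = atan2(0.044492, 0.971411) = 0.045769 rad, from sin θ sin δ cos φ₁ over cos δ − sin φ₁ sin φ₂.
λ₂ = -51.125° + 2.622° = -48.503°.
The forward bearing on arrival equals the back-azimuth from the destination plus 180°.
Back-azimuth from P₂ (9.4°, -48.5°) to P₁ (9.7°, -51.1°), with Δλ' = λ₁ − λ₂ = -2.6°: atan2( sin Δλ' cos φ₁ , cos φ₂ sin φ₁ − sin φ₂ cos φ₁ cos Δλ' ) = 276.5°.
Final bearing = (276.5° + 180°) mod 360° = 96.5°.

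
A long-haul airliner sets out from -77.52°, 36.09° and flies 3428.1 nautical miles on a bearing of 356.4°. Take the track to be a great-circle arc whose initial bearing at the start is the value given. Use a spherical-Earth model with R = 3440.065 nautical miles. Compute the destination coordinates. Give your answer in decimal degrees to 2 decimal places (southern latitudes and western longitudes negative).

δ = 3428.1/3440.065 = 0.996522 rad (57.0965°).
Converting: φ₁ = -1.352979 rad, θ = 6.220353 rad.
sin φ₂ = sin φ₁ cos δ + cos φ₁ sin δ cos θ = (-0.976371)(0.543226) + (0.216099)(0.839587)(0.998027) = -0.349315
φ₂ = asin(-0.349315) = -0.356839 rad = -20.45°.
Δλ = atan2( sin θ sin δ cos φ₁ , cos δ − sin φ₁ sin φ₂ ) = atan2(-0.011392, 0.202165) = -0.056292 rad = -3.23°.
Hence λ₂ = 36.09° + -3.23° = 32.86°.

latitude -20.45°, longitude 32.86°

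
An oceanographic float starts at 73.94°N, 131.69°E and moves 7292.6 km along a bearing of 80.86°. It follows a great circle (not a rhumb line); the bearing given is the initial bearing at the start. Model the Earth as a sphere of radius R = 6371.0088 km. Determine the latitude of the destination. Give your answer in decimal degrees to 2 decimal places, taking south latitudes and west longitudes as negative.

latitude 25.93°

The arc subtends δ = 7292.6/6371.0088 = 1.144654 rad at the centre.
Converting: φ₁ = 1.290496 rad, θ = 1.411273 rad.
Destination latitude: φ₂ = arcsin( sin φ₁ cos δ + cos φ₁ sin δ cos θ ) = arcsin(0.437243) = 25.93°.
For the longitude increment, Δλ = atan2( sin θ sin δ cos φ₁, cos δ − sin φ₁ sin φ₂ ) = atan2(0.248704, -0.006817) = 91.57°.
λ₂ = 131.69° + 91.57° = 223.26°, normalized to (−180°, 180°] → -136.74°.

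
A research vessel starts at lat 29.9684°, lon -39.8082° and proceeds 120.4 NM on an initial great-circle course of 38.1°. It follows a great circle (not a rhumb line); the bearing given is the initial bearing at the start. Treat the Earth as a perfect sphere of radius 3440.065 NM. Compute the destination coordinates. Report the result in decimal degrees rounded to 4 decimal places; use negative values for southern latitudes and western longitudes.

latitude 31.5385°, longitude -38.3565°

Central angle δ = d/R = 0.034999 rad.
Converting: φ₁ = 0.523047 rad, θ = 0.664970 rad.
sin φ₂ = sin φ₁ cos δ + cos φ₁ sin δ cos θ = (0.499522)(0.999388) + (0.866301)(0.034992)(0.786935) = 0.523071
φ₂ = asin(0.523071) = 0.550451 rad = 31.5385°.
Δλ = atan2( sin θ sin δ cos φ₁ , cos δ − sin φ₁ sin φ₂ ) = atan2(0.018705, 0.738102) = 0.025336 rad = 1.4517°.
λ₂ = λ₁ + Δλ = -38.3565°.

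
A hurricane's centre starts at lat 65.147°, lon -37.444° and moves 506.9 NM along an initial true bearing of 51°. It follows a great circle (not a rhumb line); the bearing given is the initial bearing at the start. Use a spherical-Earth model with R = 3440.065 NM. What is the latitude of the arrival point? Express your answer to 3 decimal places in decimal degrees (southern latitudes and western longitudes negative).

latitude 69.454°

Angular distance δ = d/R = 506.9 / 3440.065 = 0.147352 rad.
Converting: φ₁ = 1.137030 rad, θ = 0.890118 rad.
sin φ₂ = sin φ₁ cos δ + cos φ₁ sin δ cos θ = (0.907389)(0.989163) + (0.420292)(0.146819)(0.629320) = 0.936389
φ₂ = asin(0.936389) = 1.212197 rad = 69.454°.
Δλ = atan2( sin θ sin δ cos φ₁ , cos δ − sin φ₁ sin φ₂ ) = atan2(0.047955, 0.139494) = 0.331123 rad = 18.972°.
Hence λ₂ = -37.444° + 18.972° = -18.472°.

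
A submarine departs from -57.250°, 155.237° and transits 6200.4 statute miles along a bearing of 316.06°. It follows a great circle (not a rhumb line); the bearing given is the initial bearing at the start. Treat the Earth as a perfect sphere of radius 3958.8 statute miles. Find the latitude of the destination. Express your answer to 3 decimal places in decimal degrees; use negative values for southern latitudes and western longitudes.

δ = 6200.4/3958.8 = 1.566232 rad (89.7385°).
With φ₁ = -57.250° = -0.999201 rad and θ = 316.06° = 5.516288 rad:
Destination latitude: φ₂ = arcsin( sin φ₁ cos δ + cos φ₁ sin δ cos θ ) = arcsin(0.385695) = 22.687°.
Then Δλ = atan2(-0.375381, 0.328949) = -0.851227 rad, from sin θ sin δ cos φ₁ over cos δ − sin φ₁ sin φ₂.
λ₂ = λ₁ + Δλ = 106.465°.

latitude 22.687°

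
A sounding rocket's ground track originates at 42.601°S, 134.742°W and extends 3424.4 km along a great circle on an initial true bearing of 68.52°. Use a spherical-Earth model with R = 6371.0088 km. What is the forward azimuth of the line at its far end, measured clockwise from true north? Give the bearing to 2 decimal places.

final bearing 49.84°

Central angle δ = d/R = 0.537497 rad.
With φ₁ = -42.601° = -0.743528 rad and θ = 68.52° = 1.195900 rad:
Applying the spherical law of cosines for sides, sin φ₂ = sin φ₁ cos δ + cos φ₁ sin δ cos θ = -0.443443, so φ₂ = -26.324°.
Δλ = atan2( sin θ sin δ cos φ₁ , cos δ − sin φ₁ sin φ₂ ) = atan2(0.350692, 0.558831) = 0.560427 rad = 32.110°.
λ₂ = -134.742° + 32.110° = -102.632°.
The forward bearing on arrival equals the back-azimuth from the destination plus 180°.
Back-azimuth from P₂ (-26.32°, -102.63°) to P₁ (-42.60°, -134.74°), with Δλ' = λ₁ − λ₂ = -32.11°: atan2( sin Δλ' cos φ₁ , cos φ₂ sin φ₁ − sin φ₂ cos φ₁ cos Δλ' ) = 229.84°.
Final bearing = (229.84° + 180°) mod 360° = 49.84°.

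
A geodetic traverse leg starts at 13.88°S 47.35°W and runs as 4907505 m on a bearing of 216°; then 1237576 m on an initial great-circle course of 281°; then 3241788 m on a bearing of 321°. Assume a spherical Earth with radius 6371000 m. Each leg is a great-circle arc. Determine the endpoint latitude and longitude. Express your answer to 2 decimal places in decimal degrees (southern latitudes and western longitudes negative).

latitude -18.43°, longitude -117.26°

Apply the spherical direct solution leg by leg, carrying full precision between legs.
Leg 1: from (-13.88°, -47.35°), δ = 4907505/6371000 = 0.770288 rad, θ = 216° → φ = -45.98°, λ = -83.43°.
Leg 2: from (-45.98°, -83.43°), δ = 1237576/6371000 = 0.194251 rad, θ = 281° → φ = -42.84°, λ = -98.41°.
Leg 3: from (-42.84°, -98.41°), δ = 3241788/6371000 = 0.508835 rad, θ = 321° → φ = -18.43°, λ = -117.26°.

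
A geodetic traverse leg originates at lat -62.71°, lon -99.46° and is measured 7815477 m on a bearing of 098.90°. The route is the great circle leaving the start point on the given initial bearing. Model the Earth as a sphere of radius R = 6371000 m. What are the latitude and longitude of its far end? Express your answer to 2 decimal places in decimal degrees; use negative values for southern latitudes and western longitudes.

latitude -21.50°, longitude -11.01°

Angular distance δ = d/R = 7815477 / 6371000 = 1.226727 rad.
Start latitude φ₁ = -1.094496 rad; initial bearing θ = 1.726131 rad.
sin φ₂ = sin φ₁ cos δ + cos φ₁ sin δ cos θ = (-0.888697)(0.337321) + (0.458494)(0.941390)(-0.154710) = -0.366552
φ₂ = asin(-0.366552) = -0.375301 rad = -21.50°.
For the longitude increment, Δλ = atan2( sin θ sin δ cos φ₁, cos δ − sin φ₁ sin φ₂ ) = atan2(0.426425, 0.011567) = 88.45°.
λ₂ = λ₁ + Δλ = -11.01°.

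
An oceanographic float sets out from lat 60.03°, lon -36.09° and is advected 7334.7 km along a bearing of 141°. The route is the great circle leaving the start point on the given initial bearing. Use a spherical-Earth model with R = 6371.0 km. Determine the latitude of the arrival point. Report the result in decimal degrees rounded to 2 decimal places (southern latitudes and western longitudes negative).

The arc subtends δ = 7334.7/6371 = 1.151264 rad at the centre.
Converting: φ₁ = 1.047721 rad, θ = 2.460914 rad.
sin φ₂ = sin φ₁ cos δ + cos φ₁ sin δ cos θ = (0.866287)(0.407334) + (0.499546)(0.913279)(-0.777146) = -0.001686
φ₂ = asin(-0.001686) = -0.001686 rad = -0.10°.
Then Δλ = atan2(0.287112, 0.408794) = 0.612294 rad, from sin θ sin δ cos φ₁ over cos δ − sin φ₁ sin φ₂.
λ₂ = λ₁ + Δλ = -1.01°.

latitude -0.10°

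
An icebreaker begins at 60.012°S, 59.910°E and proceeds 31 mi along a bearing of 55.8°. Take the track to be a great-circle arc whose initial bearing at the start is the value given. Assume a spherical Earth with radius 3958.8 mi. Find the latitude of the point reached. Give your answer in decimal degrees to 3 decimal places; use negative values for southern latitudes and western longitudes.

latitude -59.758°

The arc subtends δ = 31/3958.8 = 0.007831 rad at the centre.
Converting: φ₁ = -1.047407 rad, θ = 0.973894 rad.
Destination latitude: φ₂ = arcsin( sin φ₁ cos δ + cos φ₁ sin δ cos θ ) = arcsin(-0.863904) = -59.758°.
Then Δλ = atan2(0.003237, 0.251716) = 0.012859 rad, from sin θ sin δ cos φ₁ over cos δ − sin φ₁ sin φ₂.
Hence λ₂ = 59.910° + 0.737° = 60.647°.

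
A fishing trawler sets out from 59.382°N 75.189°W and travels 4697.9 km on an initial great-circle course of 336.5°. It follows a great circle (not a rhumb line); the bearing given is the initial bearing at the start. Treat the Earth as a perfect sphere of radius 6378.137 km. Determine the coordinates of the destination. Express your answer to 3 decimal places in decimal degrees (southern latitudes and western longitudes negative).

Angular distance δ = d/R = 4697.9 / 6378.137 = 0.736563 rad.
With φ₁ = 59.382° = 1.036411 rad and θ = 336.5° = 5.873033 rad:
Destination latitude: φ₂ = arcsin( sin φ₁ cos δ + cos φ₁ sin δ cos θ ) = arcsin(0.951255) = 72.037°.
For the longitude increment, Δλ = atan2( sin θ sin δ cos φ₁, cos δ − sin φ₁ sin φ₂ ) = atan2(-0.136423, -0.077852) = -119.712°.
λ₂ = -75.189° + -119.712° = -194.901°, normalized to (−180°, 180°] → 165.099°.

latitude 72.037°, longitude 165.099°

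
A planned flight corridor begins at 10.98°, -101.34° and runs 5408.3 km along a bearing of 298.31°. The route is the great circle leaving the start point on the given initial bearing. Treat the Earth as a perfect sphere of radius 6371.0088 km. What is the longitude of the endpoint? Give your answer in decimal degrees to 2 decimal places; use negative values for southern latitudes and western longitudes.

The arc subtends δ = 5408.3/6371.0088 = 0.848892 rad at the centre.
Start latitude φ₁ = 0.191637 rad; initial bearing θ = 5.206492 rad.
Destination latitude: φ₂ = arcsin( sin φ₁ cos δ + cos φ₁ sin δ cos θ ) = arcsin(0.475289) = 28.38°.
Then Δλ = atan2(-0.648683, 0.570288) = -0.849622 rad, from sin θ sin δ cos φ₁ over cos δ − sin φ₁ sin φ₂.
Hence λ₂ = -101.34° + -48.68° = -150.02°.

longitude -150.02°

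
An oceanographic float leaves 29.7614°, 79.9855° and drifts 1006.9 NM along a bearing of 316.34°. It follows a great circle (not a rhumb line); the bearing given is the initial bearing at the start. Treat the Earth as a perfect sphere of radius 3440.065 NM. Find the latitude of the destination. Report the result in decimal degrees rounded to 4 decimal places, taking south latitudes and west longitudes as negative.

δ = 1006.9/3440.065 = 0.292698 rad (16.7704°).
With φ₁ = 29.7614° = 0.519434 rad and θ = 316.34° = 5.521175 rad:
Destination latitude: φ₂ = arcsin( sin φ₁ cos δ + cos φ₁ sin δ cos θ ) = arcsin(0.656486) = 41.0324°.
Δλ = atan2( sin θ sin δ cos φ₁ , cos δ − sin φ₁ sin φ₂ ) = atan2(-0.172925, 0.631596) = -0.267241 rad = -15.3118°.
λ₂ = λ₁ + Δλ = 64.6737°.

latitude 41.0324°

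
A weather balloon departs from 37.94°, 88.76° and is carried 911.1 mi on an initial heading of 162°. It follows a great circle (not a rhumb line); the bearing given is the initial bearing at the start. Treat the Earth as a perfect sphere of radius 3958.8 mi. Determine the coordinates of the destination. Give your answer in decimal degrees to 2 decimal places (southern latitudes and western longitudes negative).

Angular distance δ = d/R = 911.1 / 3958.8 = 0.230145 rad.
With φ₁ = 37.94° = 0.662178 rad and θ = 162° = 2.827433 rad:
Destination latitude: φ₂ = arcsin( sin φ₁ cos δ + cos φ₁ sin δ cos θ ) = arcsin(0.427523) = 25.31°.
Δλ = atan2( sin θ sin δ cos φ₁ , cos δ − sin φ₁ sin φ₂ ) = atan2(0.055594, 0.710777) = 0.078057 rad = 4.47°.
λ₂ = λ₁ + Δλ = 93.23°.

latitude 25.31°, longitude 93.23°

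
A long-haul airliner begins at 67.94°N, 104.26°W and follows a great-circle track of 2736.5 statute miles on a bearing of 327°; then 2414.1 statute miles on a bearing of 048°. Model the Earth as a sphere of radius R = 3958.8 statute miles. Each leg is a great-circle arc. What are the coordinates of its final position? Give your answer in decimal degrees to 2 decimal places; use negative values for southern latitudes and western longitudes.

Apply the spherical direct solution leg by leg, carrying full precision between legs.
Leg 1: from (67.94°, -104.26°), δ = 2736.5/3958.8 = 0.691245 rad, θ = 327° → φ = 66.18°, λ = 135.04°.
Leg 2: from (66.18°, 135.04°), δ = 2414.1/3958.8 = 0.609806 rad, θ = 48° → φ = 64.78°, λ = -132.33°.

latitude 64.78°, longitude -132.33°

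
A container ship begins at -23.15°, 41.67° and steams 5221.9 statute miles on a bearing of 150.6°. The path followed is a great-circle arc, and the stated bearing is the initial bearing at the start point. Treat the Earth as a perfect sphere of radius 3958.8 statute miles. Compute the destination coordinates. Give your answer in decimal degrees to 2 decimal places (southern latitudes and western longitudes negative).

latitude -60.90°, longitude 143.86°

δ = 5221.9/3958.8 = 1.319061 rad (75.5766°).
Converting: φ₁ = -0.404044 rad, θ = 2.628466 rad.
Destination latitude: φ₂ = arcsin( sin φ₁ cos δ + cos φ₁ sin δ cos θ ) = arcsin(-0.873740) = -60.90°.
Then Δλ = atan2(0.437149, -0.094417) = 1.783512 rad, from sin θ sin δ cos φ₁ over cos δ − sin φ₁ sin φ₂.
λ₂ = 41.67° + 102.19° = 143.86°.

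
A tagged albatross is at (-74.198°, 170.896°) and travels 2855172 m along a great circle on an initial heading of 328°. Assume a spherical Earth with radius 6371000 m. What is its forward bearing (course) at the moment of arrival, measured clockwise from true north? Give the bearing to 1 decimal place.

final bearing 347.0°

Central angle δ = d/R = 0.448151 rad.
Start latitude φ₁ = -1.294999 rad; initial bearing θ = 5.724680 rad.
Applying the spherical law of cosines for sides, sin φ₂ = sin φ₁ cos δ + cos φ₁ sin δ cos θ = -0.767126, so φ₂ = -50.096°.
For the longitude increment, Δλ = atan2( sin θ sin δ cos φ₁, cos δ − sin φ₁ sin φ₂ ) = atan2(-0.062527, 0.163115) = -20.973°.
Hence λ₂ = 170.896° + -20.973° = 149.923°.
The forward bearing on arrival equals the back-azimuth from the destination plus 180°.
Back-azimuth from P₂ (-50.1°, 149.9°) to P₁ (-74.2°, 170.9°), with Δλ' = λ₁ − λ₂ = 21.0°: atan2( sin Δλ' cos φ₁ , cos φ₂ sin φ₁ − sin φ₂ cos φ₁ cos Δλ' ) = 167.0°.
Final bearing = (167.0° + 180°) mod 360° = 347.0°.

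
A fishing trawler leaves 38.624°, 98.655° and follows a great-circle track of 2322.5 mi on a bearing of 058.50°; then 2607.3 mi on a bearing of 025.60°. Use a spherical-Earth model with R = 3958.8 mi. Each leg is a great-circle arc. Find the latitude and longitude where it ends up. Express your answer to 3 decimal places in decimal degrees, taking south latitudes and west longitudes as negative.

Apply the spherical direct solution leg by leg, carrying full precision between legs.
Leg 1: from (38.624°, 98.655°), δ = 2322.5/3958.8 = 0.586668 rad, θ = 58.5° → φ = 48.229°, λ = 143.773°.
Leg 2: from (48.229°, 143.773°), δ = 2607.3/3958.8 = 0.658609 rad, θ = 25.6° → φ = 73.235°, λ = -149.764°.

latitude 73.235°, longitude -149.764°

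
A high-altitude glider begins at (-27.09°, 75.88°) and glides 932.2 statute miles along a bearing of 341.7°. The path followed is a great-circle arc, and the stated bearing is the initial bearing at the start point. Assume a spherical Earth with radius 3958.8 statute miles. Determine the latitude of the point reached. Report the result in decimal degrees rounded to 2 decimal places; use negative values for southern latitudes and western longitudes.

The arc subtends δ = 932.2/3958.8 = 0.235475 rad at the centre.
Start latitude φ₁ = -0.472810 rad; initial bearing θ = 5.963790 rad.
Destination latitude: φ₂ = arcsin( sin φ₁ cos δ + cos φ₁ sin δ cos θ ) = arcsin(-0.245617) = -14.22°.
Δλ = atan2( sin θ sin δ cos φ₁ , cos δ − sin φ₁ sin φ₂ ) = atan2(-0.065219, 0.860552) = -0.075643 rad = -4.33°.
λ₂ = 75.88° + -4.33° = 71.55°.

latitude -14.22°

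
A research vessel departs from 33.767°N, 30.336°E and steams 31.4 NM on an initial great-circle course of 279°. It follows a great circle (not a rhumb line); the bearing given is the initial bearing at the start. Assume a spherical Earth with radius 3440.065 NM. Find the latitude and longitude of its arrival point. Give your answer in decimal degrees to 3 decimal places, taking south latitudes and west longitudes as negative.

δ = 31.4/3440.065 = 0.009128 rad (0.5230°).
Converting: φ₁ = 0.589345 rad, θ = 4.869469 rad.
Applying the spherical law of cosines for sides, sin φ₂ = sin φ₁ cos δ + cos φ₁ sin δ cos θ = 0.556981, so φ₂ = 33.847°.
For the longitude increment, Δλ = atan2( sin θ sin δ cos φ₁, cos δ − sin φ₁ sin φ₂ ) = atan2(-0.007494, 0.690379) = -0.622°.
λ₂ = λ₁ + Δλ = 29.714°.

latitude 33.847°, longitude 29.714°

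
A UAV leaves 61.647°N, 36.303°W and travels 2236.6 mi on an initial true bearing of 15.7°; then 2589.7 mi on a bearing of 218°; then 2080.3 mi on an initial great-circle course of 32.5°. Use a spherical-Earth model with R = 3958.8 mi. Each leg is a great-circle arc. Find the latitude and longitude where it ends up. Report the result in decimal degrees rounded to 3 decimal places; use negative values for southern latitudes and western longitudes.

latitude 65.814°, longitude 82.597°

Apply the spherical direct solution leg by leg, carrying full precision between legs.
Leg 1: from (61.647°, -36.303°), δ = 2236.6/3958.8 = 0.564969 rad, θ = 15.7° → φ = 81.136°, λ = 73.609°.
Leg 2: from (81.136°, 73.609°), δ = 2589.7/3958.8 = 0.654163 rad, θ = 218° → φ = 45.251°, λ = 41.460°.
Leg 3: from (45.251°, 41.460°), δ = 2080.3/3958.8 = 0.525488 rad, θ = 32.5° → φ = 65.814°, λ = 82.597°.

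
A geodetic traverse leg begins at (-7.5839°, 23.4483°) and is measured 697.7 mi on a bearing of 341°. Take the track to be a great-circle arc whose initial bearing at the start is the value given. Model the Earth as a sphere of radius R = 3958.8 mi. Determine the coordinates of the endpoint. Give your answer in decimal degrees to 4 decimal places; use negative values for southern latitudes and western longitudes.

Central angle δ = d/R = 0.176240 rad.
With φ₁ = -7.5839° = -0.132364 rad and θ = 341° = 5.951573 rad:
Destination latitude: φ₂ = arcsin( sin φ₁ cos δ + cos φ₁ sin δ cos θ ) = arcsin(0.034394) = 1.9710°.
For the longitude increment, Δλ = atan2( sin θ sin δ cos φ₁, cos δ − sin φ₁ sin φ₂ ) = atan2(-0.056582, 0.989049) = -3.2743°.
λ₂ = 23.4483° + -3.2743° = 20.1740°.

latitude 1.9710°, longitude 20.1740°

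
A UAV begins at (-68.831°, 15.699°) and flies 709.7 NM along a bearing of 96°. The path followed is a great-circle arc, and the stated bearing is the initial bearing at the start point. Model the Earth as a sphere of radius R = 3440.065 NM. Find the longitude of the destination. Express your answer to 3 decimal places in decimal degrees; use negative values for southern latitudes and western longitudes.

Central angle δ = d/R = 0.206304 rad.
With φ₁ = -68.831° = -1.201328 rad and θ = 96° = 1.675516 rad:
Applying the spherical law of cosines for sides, sin φ₂ = sin φ₁ cos δ + cos φ₁ sin δ cos θ = -0.920477, so φ₂ = -66.996°.
Then Δλ = atan2(0.073568, 0.120432) = 0.548373 rad, from sin θ sin δ cos φ₁ over cos δ − sin φ₁ sin φ₂.
λ₂ = λ₁ + Δλ = 47.118°.

longitude 47.118°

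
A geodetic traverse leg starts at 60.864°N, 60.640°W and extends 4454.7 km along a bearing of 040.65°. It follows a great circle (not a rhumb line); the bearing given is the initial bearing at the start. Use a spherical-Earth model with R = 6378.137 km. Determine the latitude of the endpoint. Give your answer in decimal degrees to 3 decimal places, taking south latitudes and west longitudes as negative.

Angular distance δ = d/R = 4454.7 / 6378.137 = 0.698433 rad.
With φ₁ = 60.864° = 1.062277 rad and θ = 40.65° = 0.709476 rad:
Applying the spherical law of cosines for sides, sin φ₂ = sin φ₁ cos δ + cos φ₁ sin δ cos θ = 0.906476, so φ₂ = 65.023°.
For the longitude increment, Δλ = atan2( sin θ sin δ cos φ₁, cos δ − sin φ₁ sin φ₂ ) = atan2(0.203949, -0.025926) = 97.245°.
Hence λ₂ = -60.640° + 97.245° = 36.605°.

latitude 65.023°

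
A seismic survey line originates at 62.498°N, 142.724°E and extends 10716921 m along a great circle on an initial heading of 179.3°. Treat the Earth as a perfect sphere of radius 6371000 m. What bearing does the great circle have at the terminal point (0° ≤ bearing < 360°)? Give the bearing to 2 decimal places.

Central angle δ = d/R = 1.682141 rad.
Converting: φ₁ = 1.090796 rad, θ = 3.129375 rad.
Destination latitude: φ₂ = arcsin( sin φ₁ cos δ + cos φ₁ sin δ cos θ ) = arcsin(-0.557444) = -33.879°.
Δλ = atan2( sin θ sin δ cos φ₁ , cos δ − sin φ₁ sin φ₂ ) = atan2(0.005607, 0.383335) = 0.014625 rad = 0.838°.
Hence λ₂ = 142.724° + 0.838° = 143.562°.
The forward bearing on arrival equals the back-azimuth from the destination plus 180°.
Back-azimuth from P₂ (-33.88°, 143.56°) to P₁ (62.50°, 142.72°), with Δλ' = λ₁ − λ₂ = -0.84°: atan2( sin Δλ' cos φ₁ , cos φ₂ sin φ₁ − sin φ₂ cos φ₁ cos Δλ' ) = 359.61°.
Final bearing = (359.61° + 180°) mod 360° = 179.61°.

final bearing 179.61°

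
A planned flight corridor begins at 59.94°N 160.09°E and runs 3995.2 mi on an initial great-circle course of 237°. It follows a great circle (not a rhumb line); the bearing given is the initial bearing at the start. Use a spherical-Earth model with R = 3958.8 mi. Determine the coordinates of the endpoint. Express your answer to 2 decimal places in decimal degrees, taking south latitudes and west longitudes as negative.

latitude 13.30°, longitude 113.25°

The arc subtends δ = 3995.2/3958.8 = 1.009195 rad at the centre.
With φ₁ = 59.94° = 1.046150 rad and θ = 237° = 4.136430 rad:
Destination latitude: φ₂ = arcsin( sin φ₁ cos δ + cos φ₁ sin δ cos θ ) = arcsin(0.230006) = 13.30°.
Then Δλ = atan2(-0.355570, 0.333472) = -0.817458 rad, from sin θ sin δ cos φ₁ over cos δ − sin φ₁ sin φ₂.
λ₂ = λ₁ + Δλ = 113.25°.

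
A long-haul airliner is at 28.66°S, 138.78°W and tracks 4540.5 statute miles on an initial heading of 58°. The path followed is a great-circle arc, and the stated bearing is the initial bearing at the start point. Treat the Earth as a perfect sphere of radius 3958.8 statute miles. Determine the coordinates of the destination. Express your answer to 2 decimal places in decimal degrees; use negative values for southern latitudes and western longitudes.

latitude 13.10°, longitude -86.25°

Angular distance δ = d/R = 4540.5 / 3958.8 = 1.146938 rad.
Converting: φ₁ = -0.500211 rad, θ = 1.012291 rad.
Destination latitude: φ₂ = arcsin( sin φ₁ cos δ + cos φ₁ sin δ cos θ ) = arcsin(0.226592) = 13.10°.
Δλ = atan2( sin θ sin δ cos φ₁ , cos δ − sin φ₁ sin φ₂ ) = atan2(0.678296, 0.519956) = 0.916780 rad = 52.53°.
λ₂ = -138.78° + 52.53° = -86.25°.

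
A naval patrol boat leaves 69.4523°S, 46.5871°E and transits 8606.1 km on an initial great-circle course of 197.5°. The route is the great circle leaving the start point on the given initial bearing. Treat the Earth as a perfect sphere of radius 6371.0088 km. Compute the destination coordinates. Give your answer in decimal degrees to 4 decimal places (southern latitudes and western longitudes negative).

latitude -32.0729°, longitude -113.1507°

δ = 8606.1/6371.0088 = 1.350822 rad (77.3964°).
Converting: φ₁ = -1.212171 rad, θ = 3.447025 rad.
sin φ₂ = sin φ₁ cos δ + cos φ₁ sin δ cos θ = (-0.936380)(0.218204) + (0.350987)(0.975903)(-0.953717) = -0.530998
φ₂ = asin(-0.530998) = -0.559778 rad = -32.0729°.
Then Δλ = atan2(-0.103001, -0.279012) = -2.787950 rad, from sin θ sin δ cos φ₁ over cos δ − sin φ₁ sin φ₂.
λ₂ = λ₁ + Δλ = -113.1507°.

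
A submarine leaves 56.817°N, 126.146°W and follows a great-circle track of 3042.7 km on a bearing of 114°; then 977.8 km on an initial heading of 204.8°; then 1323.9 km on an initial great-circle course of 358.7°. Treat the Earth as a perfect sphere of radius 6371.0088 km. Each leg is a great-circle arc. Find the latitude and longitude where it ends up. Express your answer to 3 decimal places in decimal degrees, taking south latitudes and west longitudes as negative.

Apply the spherical direct solution leg by leg, carrying full precision between legs.
Leg 1: from (56.817°, -126.146°), δ = 3042.7/6371.0088 = 0.477585 rad, θ = 114° → φ = 39.863°, λ = -92.981°.
Leg 2: from (39.863°, -92.981°), δ = 977.8/6371.0088 = 0.153476 rad, θ = 204.8° → φ = 31.797°, λ = -97.308°.
Leg 3: from (31.797°, -97.308°), δ = 1323.9/6371.0088 = 0.207801 rad, θ = 358.7° → φ = 43.699°, λ = -97.679°.

latitude 43.699°, longitude -97.679°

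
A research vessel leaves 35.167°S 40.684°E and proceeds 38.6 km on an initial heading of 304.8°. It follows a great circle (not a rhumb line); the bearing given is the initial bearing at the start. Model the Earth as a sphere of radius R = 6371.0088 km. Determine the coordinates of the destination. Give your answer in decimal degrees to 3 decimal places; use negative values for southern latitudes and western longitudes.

latitude -34.968°, longitude 40.336°

The arc subtends δ = 38.6/6371.0088 = 0.006059 rad at the centre.
Converting: φ₁ = -0.613780 rad, θ = 5.319764 rad.
Applying the spherical law of cosines for sides, sin φ₂ = sin φ₁ cos δ + cos φ₁ sin δ cos θ = -0.573124, so φ₂ = -34.968°.
For the longitude increment, Δλ = atan2( sin θ sin δ cos φ₁, cos δ − sin φ₁ sin φ₂ ) = atan2(-0.004067, 0.669884) = -0.348°.
Hence λ₂ = 40.684° + -0.348° = 40.336°.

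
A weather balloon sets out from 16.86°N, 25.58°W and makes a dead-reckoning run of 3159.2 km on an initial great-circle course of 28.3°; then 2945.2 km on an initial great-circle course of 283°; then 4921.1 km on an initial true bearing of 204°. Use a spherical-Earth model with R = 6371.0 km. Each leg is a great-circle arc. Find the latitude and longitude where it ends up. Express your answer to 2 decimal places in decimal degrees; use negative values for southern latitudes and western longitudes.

latitude -0.15°, longitude -60.16°

Apply the spherical direct solution leg by leg, carrying full precision between legs.
Leg 1: from (16.86°, -25.58°), δ = 3159.2/6371 = 0.495872 rad, θ = 28.3° → φ = 41.00°, λ = -8.19°.
Leg 2: from (41.00°, -8.19°), δ = 2945.2/6371 = 0.462282 rad, θ = 283° → φ = 41.52°, λ = -43.67°.
Leg 3: from (41.52°, -43.67°), δ = 4921.1/6371 = 0.772422 rad, θ = 204° → φ = -0.15°, λ = -60.16°.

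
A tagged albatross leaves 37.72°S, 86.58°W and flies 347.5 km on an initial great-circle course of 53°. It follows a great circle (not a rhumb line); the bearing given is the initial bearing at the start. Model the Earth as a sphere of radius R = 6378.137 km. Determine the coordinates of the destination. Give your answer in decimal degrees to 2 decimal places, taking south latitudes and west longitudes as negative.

latitude -35.80°, longitude -83.51°

The arc subtends δ = 347.5/6378.137 = 0.054483 rad at the centre.
Start latitude φ₁ = -0.658338 rad; initial bearing θ = 0.925025 rad.
Destination latitude: φ₂ = arcsin( sin φ₁ cos δ + cos φ₁ sin δ cos θ ) = arcsin(-0.584972) = -35.80°.
For the longitude increment, Δλ = atan2( sin θ sin δ cos φ₁, cos δ − sin φ₁ sin φ₂ ) = atan2(0.034401, 0.640628) = 3.07°.
λ₂ = λ₁ + Δλ = -83.51°.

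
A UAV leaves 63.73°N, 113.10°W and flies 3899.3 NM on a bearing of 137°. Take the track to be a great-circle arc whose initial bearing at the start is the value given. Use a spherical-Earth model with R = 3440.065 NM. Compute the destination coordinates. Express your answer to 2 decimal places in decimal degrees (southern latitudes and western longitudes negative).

latitude 4.96°, longitude -74.77°

Angular distance δ = d/R = 3899.3 / 3440.065 = 1.133496 rad.
With φ₁ = 63.73° = 1.112298 rad and θ = 137° = 2.391101 rad:
Destination latitude: φ₂ = arcsin( sin φ₁ cos δ + cos φ₁ sin δ cos θ ) = arcsin(0.086518) = 4.96°.
Then Δλ = atan2(0.273449, 0.345913) = 0.668929 rad, from sin θ sin δ cos φ₁ over cos δ − sin φ₁ sin φ₂.
λ₂ = -113.10° + 38.33° = -74.77°.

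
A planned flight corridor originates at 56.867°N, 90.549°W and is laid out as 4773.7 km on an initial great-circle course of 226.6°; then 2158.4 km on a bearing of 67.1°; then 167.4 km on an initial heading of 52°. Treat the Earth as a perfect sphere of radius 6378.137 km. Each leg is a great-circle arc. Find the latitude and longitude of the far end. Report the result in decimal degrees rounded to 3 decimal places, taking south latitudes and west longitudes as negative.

latitude 28.200°, longitude -101.052°

Apply the spherical direct solution leg by leg, carrying full precision between legs.
Leg 1: from (56.867°, -90.549°), δ = 4773.7/6378.137 = 0.748447 rad, θ = 226.6° → φ = 20.980°, λ = -122.523°.
Leg 2: from (20.980°, -122.523°), δ = 2158.4/6378.137 = 0.338406 rad, θ = 67.1° → φ = 27.281°, λ = -102.397°.
Leg 3: from (27.281°, -102.397°), δ = 167.4/6378.137 = 0.026246 rad, θ = 52° → φ = 28.200°, λ = -101.052°.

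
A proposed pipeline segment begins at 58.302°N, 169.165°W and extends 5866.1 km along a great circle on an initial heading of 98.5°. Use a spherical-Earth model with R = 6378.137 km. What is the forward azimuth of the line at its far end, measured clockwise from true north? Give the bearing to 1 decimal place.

final bearing 144.3°

Central angle δ = d/R = 0.919720 rad.
With φ₁ = 58.302° = 1.017562 rad and θ = 98.5° = 1.719149 rad:
Applying the spherical law of cosines for sides, sin φ₂ = sin φ₁ cos δ + cos φ₁ sin δ cos θ = 0.453862, so φ₂ = 26.992°.
For the longitude increment, Δλ = atan2( sin θ sin δ cos φ₁, cos δ − sin φ₁ sin φ₂ ) = atan2(0.413362, 0.219884) = 61.990°.
Hence λ₂ = -169.165° + 61.990° = -107.175°.
The forward bearing on arrival equals the back-azimuth from the destination plus 180°.
Back-azimuth from P₂ (27.0°, -107.2°) to P₁ (58.3°, -169.2°), with Δλ' = λ₁ − λ₂ = -62.0°: atan2( sin Δλ' cos φ₁ , cos φ₂ sin φ₁ − sin φ₂ cos φ₁ cos Δλ' ) = 324.3°.
Final bearing = (324.3° + 180°) mod 360° = 144.3°.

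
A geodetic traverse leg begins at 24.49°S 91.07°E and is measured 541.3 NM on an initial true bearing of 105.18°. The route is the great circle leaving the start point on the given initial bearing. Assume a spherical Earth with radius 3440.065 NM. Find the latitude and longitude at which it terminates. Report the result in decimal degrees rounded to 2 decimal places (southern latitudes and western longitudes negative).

Central angle δ = d/R = 0.157352 rad.
Converting: φ₁ = -0.427431 rad, θ = 1.835737 rad.
Destination latitude: φ₂ = arcsin( sin φ₁ cos δ + cos φ₁ sin δ cos θ ) = arcsin(-0.446755) = -26.54°.
Δλ = atan2( sin θ sin δ cos φ₁ , cos δ − sin φ₁ sin φ₂ ) = atan2(0.137629, 0.802451) = 0.169859 rad = 9.73°.
Hence λ₂ = 91.07° + 9.73° = 100.80°.

latitude -26.54°, longitude 100.80°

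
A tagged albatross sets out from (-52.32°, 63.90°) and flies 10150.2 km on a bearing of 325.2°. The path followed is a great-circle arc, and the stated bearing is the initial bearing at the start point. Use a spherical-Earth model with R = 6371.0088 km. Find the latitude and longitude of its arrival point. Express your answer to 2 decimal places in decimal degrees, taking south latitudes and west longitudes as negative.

latitude 31.30°, longitude 22.01°

δ = 10150.2/6371.0088 = 1.593186 rad (91.2828°).
Converting: φ₁ = -0.913156 rad, θ = 5.675811 rad.
sin φ₂ = sin φ₁ cos δ + cos φ₁ sin δ cos θ = (-0.791437)(-0.022387) + (0.611251)(0.999749)(0.821149) = 0.519521
φ₂ = asin(0.519521) = 0.546290 rad = 31.30°.
For the longitude increment, Δλ = atan2( sin θ sin δ cos φ₁, cos δ − sin φ₁ sin φ₂ ) = atan2(-0.348762, 0.388780) = -41.89°.
Hence λ₂ = 63.90° + -41.89° = 22.01°.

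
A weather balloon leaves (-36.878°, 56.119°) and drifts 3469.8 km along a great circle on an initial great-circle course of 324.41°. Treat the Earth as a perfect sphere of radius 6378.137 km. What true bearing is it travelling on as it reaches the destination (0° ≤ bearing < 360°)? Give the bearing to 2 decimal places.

final bearing 331.77°

The arc subtends δ = 3469.8/6378.137 = 0.544015 rad at the centre.
Converting: φ₁ = -0.643643 rad, θ = 5.662023 rad.
sin φ₂ = sin φ₁ cos δ + cos φ₁ sin δ cos θ = (-0.600113)(0.855638) + (0.799915)(0.517575)(0.813202) = -0.176800
φ₂ = asin(-0.176800) = -0.177735 rad = -10.183°.
Then Δλ = atan2(-0.240950, 0.749537) = -0.311031 rad, from sin θ sin δ cos φ₁ over cos δ − sin φ₁ sin φ₂.
λ₂ = 56.119° + -17.821° = 38.298°.
The forward bearing on arrival equals the back-azimuth from the destination plus 180°.
Back-azimuth from P₂ (-10.18°, 38.30°) to P₁ (-36.88°, 56.12°), with Δλ' = λ₁ − λ₂ = 17.82°: atan2( sin Δλ' cos φ₁ , cos φ₂ sin φ₁ − sin φ₂ cos φ₁ cos Δλ' ) = 151.77°.
Final bearing = (151.77° + 180°) mod 360° = 331.77°.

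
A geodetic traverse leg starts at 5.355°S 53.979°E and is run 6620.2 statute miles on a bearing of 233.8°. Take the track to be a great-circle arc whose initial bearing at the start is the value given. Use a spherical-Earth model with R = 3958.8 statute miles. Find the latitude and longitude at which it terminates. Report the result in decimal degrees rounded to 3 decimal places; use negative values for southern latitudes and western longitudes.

Central angle δ = d/R = 1.672274 rad.
Converting: φ₁ = -0.093462 rad, θ = 4.080580 rad.
Destination latitude: φ₂ = arcsin( sin φ₁ cos δ + cos φ₁ sin δ cos θ ) = arcsin(-0.575549) = -35.138°.
For the longitude increment, Δλ = atan2( sin θ sin δ cos φ₁, cos δ − sin φ₁ sin φ₂ ) = atan2(-0.799305, -0.155018) = -100.976°.
λ₂ = 53.979° + -100.976° = -46.997°.

latitude -35.138°, longitude -46.997°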